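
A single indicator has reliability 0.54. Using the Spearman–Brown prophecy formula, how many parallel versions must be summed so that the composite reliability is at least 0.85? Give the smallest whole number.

5

k ≥ ρ*(1−ρ₁)/(ρ₁(1−ρ*)) = 0.85·0.46 / (0.54·0.15) = 4.827.
Smallest integer k = 5.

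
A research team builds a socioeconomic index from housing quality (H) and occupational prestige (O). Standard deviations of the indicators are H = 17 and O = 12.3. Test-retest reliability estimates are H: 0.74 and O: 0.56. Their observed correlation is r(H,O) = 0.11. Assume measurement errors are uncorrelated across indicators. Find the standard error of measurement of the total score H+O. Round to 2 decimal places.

11.90

Var(total) = 440.29 + 46.002 = 486.292.
True-score variance = 298.582 + 46.002 = 344.584, so reliability = 0.7086.
Error variance = 486.292 − 344.584 = 141.708; SEM = √141.708 = 11.90.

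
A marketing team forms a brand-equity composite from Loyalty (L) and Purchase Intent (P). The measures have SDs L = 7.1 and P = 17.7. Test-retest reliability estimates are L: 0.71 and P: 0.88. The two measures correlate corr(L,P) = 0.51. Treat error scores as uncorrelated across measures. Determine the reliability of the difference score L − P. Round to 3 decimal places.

0.778

Var(L−P) = 7.1² + 17.7² − 2·7.1·17.7·0.51 = 363.7 − 128.183 = 235.517.
Because errors are independent across components, Cov(Tᵢ,Tⱼ) = Cov(Xᵢ,Xⱼ); the off-diagonal part of the true-score variance is the same as above.
True-score variance = [7.1²·0.71 + 17.7²·0.88] − 128.183 = 311.486 − 128.183 = 183.303.
Reliability = 183.303 / 235.517 = 0.778.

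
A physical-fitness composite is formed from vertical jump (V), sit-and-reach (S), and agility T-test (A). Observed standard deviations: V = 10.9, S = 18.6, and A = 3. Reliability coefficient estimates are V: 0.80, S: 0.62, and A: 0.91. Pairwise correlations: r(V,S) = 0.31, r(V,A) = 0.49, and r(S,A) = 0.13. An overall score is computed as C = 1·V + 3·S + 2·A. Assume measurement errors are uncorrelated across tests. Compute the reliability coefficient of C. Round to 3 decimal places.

Var(C) = 10.9² + 3²·18.6² + 2²·3² + 2·[3·10.9·18.6·0.31 + 2·10.9·3·0.49 + 6·18.6·3·0.13] = 3268.45 + 528.236 = 3796.69.
Under uncorrelated errors the observed covariances equal the true-score covariances, so only the own-variance terms attenuate.
True-score variance = [10.9²·0.80 + 3²·18.6²·0.62 + 2²·3²·0.91] + 528.236 = 2058.26 + 528.236 = 2586.5.
Reliability = 2586.5 / 3796.69 = 0.681.

0.681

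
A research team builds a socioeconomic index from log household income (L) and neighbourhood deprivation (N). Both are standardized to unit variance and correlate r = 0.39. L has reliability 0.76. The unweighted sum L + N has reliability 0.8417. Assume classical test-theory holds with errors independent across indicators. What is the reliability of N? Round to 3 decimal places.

0.800

Var(L+N) = 2 + 2·0.39 = 2.780.
True-score variance = ρ_L + ρ_N + 2·0.39, so 0.8417 = (0.76 + ρ_N + 0.78) / 2.780.
ρ_N = 0.8417·2.780 − 0.76 − 0.78 = 0.800.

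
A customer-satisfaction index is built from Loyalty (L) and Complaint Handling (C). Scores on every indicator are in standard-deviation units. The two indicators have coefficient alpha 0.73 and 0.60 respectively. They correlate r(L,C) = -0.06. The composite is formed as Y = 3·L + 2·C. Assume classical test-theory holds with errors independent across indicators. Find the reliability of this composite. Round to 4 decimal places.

Var(Y) = 3² + 2² + 2·[6·(-0.06)] = 13 − 0.72 = 12.28.
Under uncorrelated errors the observed covariances equal the true-score covariances, so only the own-variance terms attenuate.
True-score variance = [3²·0.73 + 2²·0.60] − 0.72 = 8.97 − 0.72 = 8.25.
Reliability = 8.25 / 12.28 = 0.6718.

0.6718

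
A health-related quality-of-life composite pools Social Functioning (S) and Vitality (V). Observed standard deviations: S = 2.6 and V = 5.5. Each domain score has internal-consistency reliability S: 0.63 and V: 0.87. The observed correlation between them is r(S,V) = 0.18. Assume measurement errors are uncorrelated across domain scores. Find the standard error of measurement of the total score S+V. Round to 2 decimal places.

2.54

Var(total) = 37.01 + 5.148 = 42.158.
True-score variance = 30.5763 + 5.148 = 35.7243, so reliability = 0.8474.
Error variance = 42.158 − 35.7243 = 6.4337; SEM = √6.4337 = 2.54.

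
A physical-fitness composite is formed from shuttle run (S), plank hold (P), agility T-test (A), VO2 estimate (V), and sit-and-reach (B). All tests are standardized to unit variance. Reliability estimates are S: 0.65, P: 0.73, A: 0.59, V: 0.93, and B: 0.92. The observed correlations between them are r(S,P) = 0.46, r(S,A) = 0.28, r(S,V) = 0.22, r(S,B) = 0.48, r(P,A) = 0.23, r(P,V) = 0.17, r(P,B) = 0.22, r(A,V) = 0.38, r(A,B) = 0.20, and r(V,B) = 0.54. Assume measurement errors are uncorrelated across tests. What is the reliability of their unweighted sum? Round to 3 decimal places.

0.896

Var(S+P+A+V+B) = 5 + 2·[0.46 + 0.28 + 0.22 + 0.48 + 0.23 + 0.17 + 0.22 + 0.38 + 0.20 + 0.54] = 5 + 6.36 = 11.36.
With uncorrelated errors the cross-covariances are all true-score covariance, so they carry over unchanged; only the diagonal terms shrink to ρᵢσᵢ².
True-score variance = [0.65 + 0.73 + 0.59 + 0.93 + 0.92] + 6.36 = 3.82 + 6.36 = 10.18.
Reliability = 10.18 / 11.36 = 0.896.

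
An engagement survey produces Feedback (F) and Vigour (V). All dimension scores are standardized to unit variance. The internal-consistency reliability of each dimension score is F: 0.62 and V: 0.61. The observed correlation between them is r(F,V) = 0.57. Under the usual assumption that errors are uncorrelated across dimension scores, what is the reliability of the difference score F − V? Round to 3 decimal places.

0.105

Var(F−V) = 1 + 1 − 2·0.57 = 2 − 1.14 = 0.86.
Because errors are independent across components, Cov(Tᵢ,Tⱼ) = Cov(Xᵢ,Xⱼ); the off-diagonal part of the true-score variance is the same as above.
True-score variance = [0.62 + 0.61] − 1.14 = 1.23 − 1.14 = 0.09.
Reliability = 0.09 / 0.86 = 0.105.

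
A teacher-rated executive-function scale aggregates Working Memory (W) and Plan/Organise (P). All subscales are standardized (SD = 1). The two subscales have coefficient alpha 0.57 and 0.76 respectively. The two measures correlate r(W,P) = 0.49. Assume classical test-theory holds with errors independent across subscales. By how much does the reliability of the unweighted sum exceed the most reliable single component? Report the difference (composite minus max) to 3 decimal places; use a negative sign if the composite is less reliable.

0.015

Var(sum) = 2 + 0.98 = 2.98; true-score variance = 1.33 + 0.98 = 2.31; composite reliability = 0.7752.
Max component reliability = 0.7600.
Difference = 0.7752 − 0.7600 = 0.015.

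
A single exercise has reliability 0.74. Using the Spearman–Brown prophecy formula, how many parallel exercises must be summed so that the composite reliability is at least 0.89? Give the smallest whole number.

3

k ≥ ρ*(1−ρ₁)/(ρ₁(1−ρ*)) = 0.89·0.26 / (0.74·0.11) = 2.843.
Smallest integer k = 3.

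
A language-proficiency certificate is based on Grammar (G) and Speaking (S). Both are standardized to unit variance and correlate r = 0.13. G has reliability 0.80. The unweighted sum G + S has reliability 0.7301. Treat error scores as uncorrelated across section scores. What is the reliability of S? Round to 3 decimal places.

Var(G+S) = 2 + 2·0.13 = 2.260.
True-score variance = ρ_G + ρ_S + 2·0.13, so 0.7301 = (0.80 + ρ_S + 0.26) / 2.260.
ρ_S = 0.7301·2.260 − 0.80 − 0.26 = 0.590.

0.590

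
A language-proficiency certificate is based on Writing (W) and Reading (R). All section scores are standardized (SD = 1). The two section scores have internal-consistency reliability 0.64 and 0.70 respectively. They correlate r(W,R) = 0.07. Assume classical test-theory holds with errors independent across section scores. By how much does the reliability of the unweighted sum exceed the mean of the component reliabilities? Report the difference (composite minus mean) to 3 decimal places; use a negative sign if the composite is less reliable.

Var(sum) = 2 + 0.14 = 2.14; true-score variance = 1.34 + 0.14 = 1.48; composite reliability = 0.6916.
Mean component reliability = 0.6700.
Difference = 0.6916 − 0.6700 = 0.022.

0.022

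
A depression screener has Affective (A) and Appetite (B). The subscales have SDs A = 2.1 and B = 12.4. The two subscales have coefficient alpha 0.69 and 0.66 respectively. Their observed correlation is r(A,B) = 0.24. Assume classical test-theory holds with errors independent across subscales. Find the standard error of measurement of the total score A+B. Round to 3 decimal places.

7.324

Var(total) = 158.17 + 12.4992 = 170.669.
True-score variance = 104.525 + 12.4992 = 117.024, so reliability = 0.6857.
Error variance = 170.669 − 117.024 = 53.6455; SEM = √53.6455 = 7.324.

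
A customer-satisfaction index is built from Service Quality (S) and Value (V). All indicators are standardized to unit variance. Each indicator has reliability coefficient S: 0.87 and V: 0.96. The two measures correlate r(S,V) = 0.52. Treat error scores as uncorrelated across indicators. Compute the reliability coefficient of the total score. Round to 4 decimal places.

0.9441

Var(S+V) = 2 + 2·[0.52] = 2 + 1.04 = 3.04.
Because errors are independent across components, Cov(Tᵢ,Tⱼ) = Cov(Xᵢ,Xⱼ); the off-diagonal part of the true-score variance is the same as above.
True-score variance = [0.87 + 0.96] + 1.04 = 1.83 + 1.04 = 2.87.
Reliability = 2.87 / 3.04 = 0.9441.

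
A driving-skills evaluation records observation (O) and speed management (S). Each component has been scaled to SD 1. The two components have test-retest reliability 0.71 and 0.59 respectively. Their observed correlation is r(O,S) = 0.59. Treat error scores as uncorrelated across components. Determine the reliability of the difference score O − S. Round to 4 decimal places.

0.1463

Var(O−S) = 1 + 1 − 2·0.59 = 2 − 1.18 = 0.82.
With uncorrelated errors the cross-covariances are all true-score covariance, so they carry over unchanged; only the diagonal terms shrink to ρᵢσᵢ².
True-score variance = [0.71 + 0.59] − 1.18 = 1.3 − 1.18 = 0.12.
Reliability = 0.12 / 0.82 = 0.1463.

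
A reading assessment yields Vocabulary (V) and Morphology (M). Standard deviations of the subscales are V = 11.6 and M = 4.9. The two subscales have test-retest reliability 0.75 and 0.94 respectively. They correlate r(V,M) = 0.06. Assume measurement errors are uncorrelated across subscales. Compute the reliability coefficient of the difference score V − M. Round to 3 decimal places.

Var(V−M) = 11.6² + 4.9² − 2·11.6·4.9·0.06 = 158.57 − 6.8208 = 151.749.
Because errors are independent across components, Cov(Tᵢ,Tⱼ) = Cov(Xᵢ,Xⱼ); the off-diagonal part of the true-score variance is the same as above.
True-score variance = [11.6²·0.75 + 4.9²·0.94] − 6.8208 = 123.489 − 6.8208 = 116.669.
Reliability = 116.669 / 151.749 = 0.769.

0.769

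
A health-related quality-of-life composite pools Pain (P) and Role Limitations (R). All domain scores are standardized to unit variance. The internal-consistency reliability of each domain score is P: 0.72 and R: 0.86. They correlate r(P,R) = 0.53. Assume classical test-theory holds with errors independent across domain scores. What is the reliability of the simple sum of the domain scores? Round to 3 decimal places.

Var(P+R) = 2 + 2·[0.53] = 2 + 1.06 = 3.06.
Under uncorrelated errors the observed covariances equal the true-score covariances, so only the own-variance terms attenuate.
True-score variance = [0.72 + 0.86] + 1.06 = 1.58 + 1.06 = 2.64.
Reliability = 2.64 / 3.06 = 0.863.

0.863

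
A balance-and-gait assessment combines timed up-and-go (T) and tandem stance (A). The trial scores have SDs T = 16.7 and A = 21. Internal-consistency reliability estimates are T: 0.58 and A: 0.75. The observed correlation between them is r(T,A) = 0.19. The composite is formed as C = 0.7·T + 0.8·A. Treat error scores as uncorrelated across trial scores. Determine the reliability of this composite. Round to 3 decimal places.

0.741

Var(C) = 0.7²·16.7² + 0.8²·21² + 2·[0.56·16.7·21·0.19] = 418.896 + 74.629 = 493.525.
With uncorrelated errors the cross-covariances are all true-score covariance, so they carry over unchanged; only the diagonal terms shrink to ρᵢσᵢ².
True-score variance = [0.7²·16.7²·0.58 + 0.8²·21²·0.75] + 74.629 = 290.941 + 74.629 = 365.569.
Reliability = 365.569 / 493.525 = 0.741.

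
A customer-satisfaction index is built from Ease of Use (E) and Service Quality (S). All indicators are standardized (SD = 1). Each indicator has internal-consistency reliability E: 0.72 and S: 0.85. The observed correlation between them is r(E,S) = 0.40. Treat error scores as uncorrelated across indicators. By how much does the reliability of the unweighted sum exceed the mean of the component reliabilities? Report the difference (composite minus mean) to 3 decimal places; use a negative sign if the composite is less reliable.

0.061

Var(sum) = 2 + 0.8 = 2.8; true-score variance = 1.57 + 0.8 = 2.37; composite reliability = 0.8464.
Mean component reliability = 0.7850.
Difference = 0.8464 − 0.7850 = 0.061.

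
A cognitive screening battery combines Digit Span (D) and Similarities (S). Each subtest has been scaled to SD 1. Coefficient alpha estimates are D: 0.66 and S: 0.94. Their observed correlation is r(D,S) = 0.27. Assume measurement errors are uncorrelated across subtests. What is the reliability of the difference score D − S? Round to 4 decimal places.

Var(D−S) = 1 + 1 − 2·0.27 = 2 − 0.54 = 1.46.
Because errors are independent across components, Cov(Tᵢ,Tⱼ) = Cov(Xᵢ,Xⱼ); the off-diagonal part of the true-score variance is the same as above.
True-score variance = [0.66 + 0.94] − 0.54 = 1.6 − 0.54 = 1.06.
Reliability = 1.06 / 1.46 = 0.7260.

0.7260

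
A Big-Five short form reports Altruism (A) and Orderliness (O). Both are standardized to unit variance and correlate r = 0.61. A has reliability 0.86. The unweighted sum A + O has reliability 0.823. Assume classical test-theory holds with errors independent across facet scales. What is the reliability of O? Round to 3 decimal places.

Var(A+O) = 2 + 2·0.61 = 3.220.
True-score variance = ρ_A + ρ_O + 2·0.61, so 0.823 = (0.86 + ρ_O + 1.22) / 3.220.
ρ_O = 0.823·3.220 − 0.86 − 1.22 = 0.570.

0.570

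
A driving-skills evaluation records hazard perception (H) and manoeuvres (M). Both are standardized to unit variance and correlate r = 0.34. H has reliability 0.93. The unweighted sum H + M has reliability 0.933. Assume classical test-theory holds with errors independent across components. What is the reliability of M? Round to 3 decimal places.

0.890

Var(H+M) = 2 + 2·0.34 = 2.680.
True-score variance = ρ_H + ρ_M + 2·0.34, so 0.933 = (0.93 + ρ_M + 0.68) / 2.680.
ρ_M = 0.933·2.680 − 0.93 − 0.68 = 0.890.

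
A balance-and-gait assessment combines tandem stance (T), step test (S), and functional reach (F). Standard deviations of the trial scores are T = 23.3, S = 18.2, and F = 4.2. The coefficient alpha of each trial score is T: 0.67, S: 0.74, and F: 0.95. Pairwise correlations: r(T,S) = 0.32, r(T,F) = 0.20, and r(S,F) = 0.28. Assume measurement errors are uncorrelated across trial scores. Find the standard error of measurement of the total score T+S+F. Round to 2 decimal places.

Var(total) = 891.77 + 353.349 = 1245.12.
True-score variance = 625.612 + 353.349 = 978.961, so reliability = 0.7862.
Error variance = 1245.12 − 978.961 = 266.158; SEM = √266.158 = 16.31.

16.31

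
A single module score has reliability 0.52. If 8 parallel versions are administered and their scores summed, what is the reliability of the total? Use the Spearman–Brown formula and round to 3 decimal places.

ρ_k = kρ / (1 + (k−1)ρ) = 8·0.52 / (1 + 7·0.52) = 4.160 / 4.640 = 0.897.

0.897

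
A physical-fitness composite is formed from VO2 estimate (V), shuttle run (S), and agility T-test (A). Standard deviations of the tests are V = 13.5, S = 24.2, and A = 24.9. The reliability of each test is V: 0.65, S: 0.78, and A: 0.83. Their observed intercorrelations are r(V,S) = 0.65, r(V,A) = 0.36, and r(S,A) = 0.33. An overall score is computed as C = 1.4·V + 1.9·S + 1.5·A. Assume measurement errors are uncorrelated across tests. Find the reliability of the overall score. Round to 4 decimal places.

0.8754

Var(C) = 1.4²·13.5² + 1.9²·24.2² + 1.5²·24.9² + 2·[2.66·13.5·24.2·0.65 + 2.1·13.5·24.9·0.36 + 2.85·24.2·24.9·0.33] = 3866.39 + 2771.44 = 6637.83.
Because errors are independent across components, Cov(Tᵢ,Tⱼ) = Cov(Xᵢ,Xⱼ); the off-diagonal part of the true-score variance is the same as above.
True-score variance = [1.4²·13.5²·0.65 + 1.9²·24.2²·0.78 + 1.5²·24.9²·0.83] + 2771.44 = 3039.1 + 2771.44 = 5810.54.
Reliability = 5810.54 / 6637.83 = 0.8754.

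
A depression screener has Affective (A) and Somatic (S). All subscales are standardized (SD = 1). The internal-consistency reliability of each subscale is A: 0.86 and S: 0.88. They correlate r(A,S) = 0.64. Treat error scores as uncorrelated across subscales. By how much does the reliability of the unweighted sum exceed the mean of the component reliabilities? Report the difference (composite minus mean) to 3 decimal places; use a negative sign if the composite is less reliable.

0.051

Var(sum) = 2 + 1.28 = 3.28; true-score variance = 1.74 + 1.28 = 3.02; composite reliability = 0.9207.
Mean component reliability = 0.8700.
Difference = 0.9207 − 0.8700 = 0.051.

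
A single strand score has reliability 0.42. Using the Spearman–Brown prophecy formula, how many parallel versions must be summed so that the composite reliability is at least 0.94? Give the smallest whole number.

k ≥ ρ*(1−ρ₁)/(ρ₁(1−ρ*)) = 0.94·0.58 / (0.42·0.06) = 21.635.
Smallest integer k = 22.

22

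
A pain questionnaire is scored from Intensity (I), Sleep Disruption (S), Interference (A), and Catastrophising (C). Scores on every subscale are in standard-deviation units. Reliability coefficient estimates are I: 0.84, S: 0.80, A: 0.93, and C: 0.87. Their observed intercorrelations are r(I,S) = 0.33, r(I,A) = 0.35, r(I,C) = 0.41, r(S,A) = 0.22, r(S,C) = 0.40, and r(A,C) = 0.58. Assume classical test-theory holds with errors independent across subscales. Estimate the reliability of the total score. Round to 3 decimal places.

Var(I+S+A+C) = 4 + 2·[0.33 + 0.35 + 0.41 + 0.22 + 0.40 + 0.58] = 4 + 4.58 = 8.58.
Under uncorrelated errors the observed covariances equal the true-score covariances, so only the own-variance terms attenuate.
True-score variance = [0.84 + 0.80 + 0.93 + 0.87] + 4.58 = 3.44 + 4.58 = 8.02.
Reliability = 8.02 / 8.58 = 0.935.

0.935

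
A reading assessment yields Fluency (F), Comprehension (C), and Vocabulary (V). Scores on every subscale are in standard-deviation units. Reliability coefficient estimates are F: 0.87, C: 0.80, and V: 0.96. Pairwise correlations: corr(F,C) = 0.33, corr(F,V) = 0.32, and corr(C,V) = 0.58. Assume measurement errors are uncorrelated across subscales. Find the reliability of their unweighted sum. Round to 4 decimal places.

Var(F+C+V) = 3 + 2·[0.33 + 0.32 + 0.58] = 3 + 2.46 = 5.46.
Under uncorrelated errors the observed covariances equal the true-score covariances, so only the own-variance terms attenuate.
True-score variance = [0.87 + 0.80 + 0.96] + 2.46 = 2.63 + 2.46 = 5.09.
Reliability = 5.09 / 5.46 = 0.9322.

0.9322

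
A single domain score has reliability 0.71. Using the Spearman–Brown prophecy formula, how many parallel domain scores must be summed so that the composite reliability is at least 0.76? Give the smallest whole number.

2

k ≥ ρ*(1−ρ₁)/(ρ₁(1−ρ*)) = 0.76·0.29 / (0.71·0.24) = 1.293.
Smallest integer k = 2.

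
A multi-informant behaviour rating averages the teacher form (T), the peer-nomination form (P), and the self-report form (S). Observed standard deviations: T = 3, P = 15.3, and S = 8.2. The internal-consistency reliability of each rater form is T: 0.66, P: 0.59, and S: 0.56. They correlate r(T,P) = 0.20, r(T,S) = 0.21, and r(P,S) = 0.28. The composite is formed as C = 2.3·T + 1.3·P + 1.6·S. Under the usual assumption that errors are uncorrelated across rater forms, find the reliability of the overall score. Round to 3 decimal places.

0.703

Var(C) = 2.3²·3² + 1.3²·15.3² + 1.6²·8.2² + 2·[2.99·3·15.3·0.20 + 3.68·3·8.2·0.21 + 2.08·15.3·8.2·0.28] = 615.357 + 239.054 = 854.41.
Under uncorrelated errors the observed covariances equal the true-score covariances, so only the own-variance terms attenuate.
True-score variance = [2.3²·3²·0.66 + 1.3²·15.3²·0.59 + 1.6²·8.2²·0.56] + 239.054 = 361.229 + 239.054 = 600.283.
Reliability = 600.283 / 854.41 = 0.703.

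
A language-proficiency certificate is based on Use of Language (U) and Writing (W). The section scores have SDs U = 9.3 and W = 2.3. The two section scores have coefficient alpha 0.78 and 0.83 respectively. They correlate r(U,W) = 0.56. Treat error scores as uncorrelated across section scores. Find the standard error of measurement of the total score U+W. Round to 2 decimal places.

4.46

Var(total) = 91.78 + 23.9568 = 115.737.
True-score variance = 71.8529 + 23.9568 = 95.8097, so reliability = 0.8278.
Error variance = 115.737 − 95.8097 = 19.9271; SEM = √19.9271 = 4.46.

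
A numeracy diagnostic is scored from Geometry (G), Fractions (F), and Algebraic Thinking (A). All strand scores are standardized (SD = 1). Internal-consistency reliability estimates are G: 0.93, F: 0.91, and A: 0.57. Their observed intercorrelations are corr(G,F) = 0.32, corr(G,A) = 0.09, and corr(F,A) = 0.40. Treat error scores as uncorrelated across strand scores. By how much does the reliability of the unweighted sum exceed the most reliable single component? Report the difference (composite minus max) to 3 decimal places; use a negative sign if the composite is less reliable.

-0.058

Var(sum) = 3 + 1.62 = 4.62; true-score variance = 2.41 + 1.62 = 4.03; composite reliability = 0.8723.
Max component reliability = 0.9300.
Difference = 0.8723 − 0.9300 = -0.058.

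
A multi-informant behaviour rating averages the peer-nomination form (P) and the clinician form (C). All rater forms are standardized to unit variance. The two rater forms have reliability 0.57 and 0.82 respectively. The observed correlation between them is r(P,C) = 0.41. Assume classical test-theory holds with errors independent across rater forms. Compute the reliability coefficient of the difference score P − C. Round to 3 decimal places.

0.483

Var(P−C) = 1 + 1 − 2·0.41 = 2 − 0.82 = 1.18.
Under uncorrelated errors the observed covariances equal the true-score covariances, so only the own-variance terms attenuate.
True-score variance = [0.57 + 0.82] − 0.82 = 1.39 − 0.82 = 0.57.
Reliability = 0.57 / 1.18 = 0.483.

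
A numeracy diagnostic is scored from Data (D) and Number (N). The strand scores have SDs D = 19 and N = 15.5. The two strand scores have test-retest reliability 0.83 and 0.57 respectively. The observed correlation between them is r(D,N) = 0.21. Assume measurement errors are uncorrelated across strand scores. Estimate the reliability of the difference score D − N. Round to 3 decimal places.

0.655

Var(D−N) = 19² + 15.5² − 2·19·15.5·0.21 = 601.25 − 123.69 = 477.56.
Because errors are independent across components, Cov(Tᵢ,Tⱼ) = Cov(Xᵢ,Xⱼ); the off-diagonal part of the true-score variance is the same as above.
True-score variance = [19²·0.83 + 15.5²·0.57] − 123.69 = 436.572 − 123.69 = 312.882.
Reliability = 312.882 / 477.56 = 0.655.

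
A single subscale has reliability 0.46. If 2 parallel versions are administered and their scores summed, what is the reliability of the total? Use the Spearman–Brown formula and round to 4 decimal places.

ρ_k = kρ / (1 + (k−1)ρ) = 2·0.46 / (1 + 1·0.46) = 0.920 / 1.460 = 0.6301.

0.6301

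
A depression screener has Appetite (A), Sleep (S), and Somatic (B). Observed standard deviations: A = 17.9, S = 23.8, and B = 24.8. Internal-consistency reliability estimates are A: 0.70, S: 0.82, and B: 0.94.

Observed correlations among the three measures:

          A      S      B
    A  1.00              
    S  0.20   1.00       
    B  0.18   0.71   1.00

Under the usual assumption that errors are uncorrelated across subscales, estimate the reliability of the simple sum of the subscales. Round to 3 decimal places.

Var(A+S+B) = 17.9² + 23.8² + 24.8² + 2·[17.9·23.8·0.20 + 17.9·24.8·0.18 + 23.8·24.8·0.71] = 1501.89 + 1168.36 = 2670.25.
With uncorrelated errors the cross-covariances are all true-score covariance, so they carry over unchanged; only the diagonal terms shrink to ρᵢσᵢ².
True-score variance = [17.9²·0.70 + 23.8²·0.82 + 24.8²·0.94] + 1168.36 = 1266.91 + 1168.36 = 2435.27.
Reliability = 2435.27 / 2670.25 = 0.912.

0.912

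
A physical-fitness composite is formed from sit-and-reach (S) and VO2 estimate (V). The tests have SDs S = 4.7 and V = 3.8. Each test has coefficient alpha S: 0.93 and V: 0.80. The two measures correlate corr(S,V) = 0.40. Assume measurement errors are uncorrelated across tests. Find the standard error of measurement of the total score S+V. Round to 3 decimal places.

Var(total) = 36.53 + 14.288 = 50.818.
True-score variance = 32.0957 + 14.288 = 46.3837, so reliability = 0.9127.
Error variance = 50.818 − 46.3837 = 4.4343; SEM = √4.4343 = 2.106.

2.106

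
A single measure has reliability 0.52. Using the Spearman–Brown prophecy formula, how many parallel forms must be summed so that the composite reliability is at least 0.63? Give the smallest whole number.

k ≥ ρ*(1−ρ₁)/(ρ₁(1−ρ*)) = 0.63·0.48 / (0.52·0.37) = 1.572.
Smallest integer k = 2.

2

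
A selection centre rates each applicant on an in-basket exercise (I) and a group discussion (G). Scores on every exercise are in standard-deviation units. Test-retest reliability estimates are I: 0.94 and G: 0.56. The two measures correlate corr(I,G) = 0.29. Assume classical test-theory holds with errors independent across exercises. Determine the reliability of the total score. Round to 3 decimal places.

Var(I+G) = 2 + 2·[0.29] = 2 + 0.58 = 2.58.
Because errors are independent across components, Cov(Tᵢ,Tⱼ) = Cov(Xᵢ,Xⱼ); the off-diagonal part of the true-score variance is the same as above.
True-score variance = [0.94 + 0.56] + 0.58 = 1.5 + 0.58 = 2.08.
Reliability = 2.08 / 2.58 = 0.806.

0.806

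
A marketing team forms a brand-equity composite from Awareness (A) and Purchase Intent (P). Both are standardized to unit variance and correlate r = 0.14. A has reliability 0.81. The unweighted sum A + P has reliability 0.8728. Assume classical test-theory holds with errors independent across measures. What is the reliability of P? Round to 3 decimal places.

Var(A+P) = 2 + 2·0.14 = 2.280.
True-score variance = ρ_A + ρ_P + 2·0.14, so 0.8728 = (0.81 + ρ_P + 0.28) / 2.280.
ρ_P = 0.8728·2.280 − 0.81 − 0.28 = 0.900.

0.900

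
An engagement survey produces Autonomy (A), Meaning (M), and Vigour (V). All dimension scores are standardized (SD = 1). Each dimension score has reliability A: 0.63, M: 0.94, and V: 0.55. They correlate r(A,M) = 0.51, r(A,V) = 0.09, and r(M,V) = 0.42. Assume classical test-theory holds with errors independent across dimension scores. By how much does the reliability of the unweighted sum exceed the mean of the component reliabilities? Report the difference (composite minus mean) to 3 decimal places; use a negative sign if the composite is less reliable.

Var(sum) = 3 + 2.04 = 5.04; true-score variance = 2.12 + 2.04 = 4.16; composite reliability = 0.8254.
Mean component reliability = 0.7067.
Difference = 0.8254 − 0.7067 = 0.119.

0.119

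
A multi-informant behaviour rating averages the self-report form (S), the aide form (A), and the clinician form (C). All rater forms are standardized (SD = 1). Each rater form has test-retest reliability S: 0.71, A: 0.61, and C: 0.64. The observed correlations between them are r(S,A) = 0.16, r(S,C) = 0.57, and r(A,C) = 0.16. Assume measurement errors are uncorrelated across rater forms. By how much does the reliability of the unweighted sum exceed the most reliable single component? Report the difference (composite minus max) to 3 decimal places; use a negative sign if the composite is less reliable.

Var(sum) = 3 + 1.78 = 4.78; true-score variance = 1.96 + 1.78 = 3.74; composite reliability = 0.7824.
Max component reliability = 0.7100.
Difference = 0.7824 − 0.7100 = 0.072.

0.072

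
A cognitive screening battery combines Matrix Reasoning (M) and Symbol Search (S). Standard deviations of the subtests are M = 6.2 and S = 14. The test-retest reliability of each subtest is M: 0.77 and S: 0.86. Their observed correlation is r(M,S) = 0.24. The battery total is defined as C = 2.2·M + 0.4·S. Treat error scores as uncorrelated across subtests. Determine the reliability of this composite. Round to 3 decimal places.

0.814

Var(C) = 2.2²·6.2² + 0.4²·14² + 2·[0.88·6.2·14·0.24] = 217.41 + 36.6643 = 254.074.
Because errors are independent across components, Cov(Tᵢ,Tⱼ) = Cov(Xᵢ,Xⱼ); the off-diagonal part of the true-score variance is the same as above.
True-score variance = [2.2²·6.2²·0.77 + 0.4²·14²·0.86] + 36.6643 = 170.228 + 36.6643 = 206.892.
Reliability = 206.892 / 254.074 = 0.814.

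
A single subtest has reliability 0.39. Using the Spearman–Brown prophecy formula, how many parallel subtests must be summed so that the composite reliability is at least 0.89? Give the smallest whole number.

k ≥ ρ*(1−ρ₁)/(ρ₁(1−ρ*)) = 0.89·0.61 / (0.39·0.11) = 12.655.
Smallest integer k = 13.

13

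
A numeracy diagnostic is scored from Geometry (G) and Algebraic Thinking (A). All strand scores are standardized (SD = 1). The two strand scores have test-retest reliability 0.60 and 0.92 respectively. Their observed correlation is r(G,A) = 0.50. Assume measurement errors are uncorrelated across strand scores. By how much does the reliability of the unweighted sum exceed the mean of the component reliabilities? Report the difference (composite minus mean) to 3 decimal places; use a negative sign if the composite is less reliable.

Var(sum) = 2 + 1 = 3; true-score variance = 1.52 + 1 = 2.52; composite reliability = 0.8400.
Mean component reliability = 0.7600.
Difference = 0.8400 − 0.7600 = 0.080.

0.080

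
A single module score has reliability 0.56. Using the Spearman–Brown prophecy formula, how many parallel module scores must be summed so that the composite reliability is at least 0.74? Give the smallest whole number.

k ≥ ρ*(1−ρ₁)/(ρ₁(1−ρ*)) = 0.74·0.44 / (0.56·0.26) = 2.236.
Smallest integer k = 3.

3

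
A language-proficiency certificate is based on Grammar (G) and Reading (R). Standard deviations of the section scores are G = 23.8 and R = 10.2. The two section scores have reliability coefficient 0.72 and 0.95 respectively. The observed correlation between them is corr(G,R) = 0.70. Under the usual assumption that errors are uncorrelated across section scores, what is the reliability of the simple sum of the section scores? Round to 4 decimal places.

0.8379

Var(G+R) = 23.8² + 10.2² + 2·[23.8·10.2·0.70] = 670.48 + 339.864 = 1010.34.
Under uncorrelated errors the observed covariances equal the true-score covariances, so only the own-variance terms attenuate.
True-score variance = [23.8²·0.72 + 10.2²·0.95] + 339.864 = 506.675 + 339.864 = 846.539.
Reliability = 846.539 / 1010.34 = 0.8379.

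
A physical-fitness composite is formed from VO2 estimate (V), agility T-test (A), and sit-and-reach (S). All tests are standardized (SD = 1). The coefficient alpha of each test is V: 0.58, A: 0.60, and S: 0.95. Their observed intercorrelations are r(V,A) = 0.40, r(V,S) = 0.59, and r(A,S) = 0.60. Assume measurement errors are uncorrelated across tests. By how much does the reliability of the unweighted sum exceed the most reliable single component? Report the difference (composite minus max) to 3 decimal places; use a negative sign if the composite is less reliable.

-0.091

Var(sum) = 3 + 3.18 = 6.18; true-score variance = 2.13 + 3.18 = 5.31; composite reliability = 0.8592.
Max component reliability = 0.9500.
Difference = 0.8592 − 0.9500 = -0.091.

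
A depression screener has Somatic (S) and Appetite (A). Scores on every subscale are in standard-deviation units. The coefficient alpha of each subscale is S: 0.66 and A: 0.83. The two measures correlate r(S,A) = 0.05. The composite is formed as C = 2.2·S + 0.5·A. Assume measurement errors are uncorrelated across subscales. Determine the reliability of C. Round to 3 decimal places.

Var(C) = 2.2² + 0.5² + 2·[1.1·0.05] = 5.09 + 0.11 = 5.2.
With uncorrelated errors the cross-covariances are all true-score covariance, so they carry over unchanged; only the diagonal terms shrink to ρᵢσᵢ².
True-score variance = [2.2²·0.66 + 0.5²·0.83] + 0.11 = 3.4019 + 0.11 = 3.5119.
Reliability = 3.5119 / 5.2 = 0.675.

0.675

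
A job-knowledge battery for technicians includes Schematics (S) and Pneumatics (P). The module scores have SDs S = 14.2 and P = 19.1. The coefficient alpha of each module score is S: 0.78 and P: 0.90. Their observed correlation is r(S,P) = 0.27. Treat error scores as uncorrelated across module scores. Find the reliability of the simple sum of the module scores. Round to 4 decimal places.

0.8866

Var(S+P) = 14.2² + 19.1² + 2·[14.2·19.1·0.27] = 566.45 + 146.459 = 712.909.
Under uncorrelated errors the observed covariances equal the true-score covariances, so only the own-variance terms attenuate.
True-score variance = [14.2²·0.78 + 19.1²·0.90] + 146.459 = 485.608 + 146.459 = 632.067.
Reliability = 632.067 / 712.909 = 0.8866.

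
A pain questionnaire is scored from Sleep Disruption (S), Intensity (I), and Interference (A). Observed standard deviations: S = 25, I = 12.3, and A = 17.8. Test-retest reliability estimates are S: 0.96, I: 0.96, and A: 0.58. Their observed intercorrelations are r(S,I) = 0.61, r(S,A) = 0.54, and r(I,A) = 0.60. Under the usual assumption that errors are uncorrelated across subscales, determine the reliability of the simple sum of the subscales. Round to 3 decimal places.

0.926

Var(S+I+A) = 25² + 12.3² + 17.8² + 2·[25·12.3·0.61 + 25·17.8·0.54 + 12.3·17.8·0.60] = 1093.13 + 1118.48 = 2211.61.
Because errors are independent across components, Cov(Tᵢ,Tⱼ) = Cov(Xᵢ,Xⱼ); the off-diagonal part of the true-score variance is the same as above.
True-score variance = [25²·0.96 + 12.3²·0.96 + 17.8²·0.58] + 1118.48 = 929.006 + 1118.48 = 2047.48.
Reliability = 2047.48 / 2211.61 = 0.926.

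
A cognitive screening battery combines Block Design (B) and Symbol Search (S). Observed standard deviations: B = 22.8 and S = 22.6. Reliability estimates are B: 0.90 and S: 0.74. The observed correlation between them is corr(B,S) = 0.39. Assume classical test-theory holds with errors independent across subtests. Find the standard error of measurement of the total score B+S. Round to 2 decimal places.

Var(total) = 1030.6 + 401.918 = 1432.52.
True-score variance = 845.818 + 401.918 = 1247.74, so reliability = 0.8710.
Error variance = 1432.52 − 1247.74 = 184.782; SEM = √184.782 = 13.59.

13.59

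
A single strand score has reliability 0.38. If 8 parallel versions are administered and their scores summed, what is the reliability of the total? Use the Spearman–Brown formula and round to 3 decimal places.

ρ_k = kρ / (1 + (k−1)ρ) = 8·0.38 / (1 + 7·0.38) = 3.040 / 3.660 = 0.831.

0.831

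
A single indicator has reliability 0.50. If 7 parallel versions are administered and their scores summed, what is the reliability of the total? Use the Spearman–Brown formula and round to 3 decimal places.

0.875

ρ_k = kρ / (1 + (k−1)ρ) = 7·0.50 / (1 + 6·0.50) = 3.500 / 4.000 = 0.875.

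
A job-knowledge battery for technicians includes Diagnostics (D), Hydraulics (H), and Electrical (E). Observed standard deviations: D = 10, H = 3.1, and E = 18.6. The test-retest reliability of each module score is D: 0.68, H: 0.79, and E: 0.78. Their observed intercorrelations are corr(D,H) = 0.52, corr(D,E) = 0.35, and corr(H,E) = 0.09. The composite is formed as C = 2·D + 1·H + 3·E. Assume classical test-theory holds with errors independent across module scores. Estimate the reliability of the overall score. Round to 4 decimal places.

0.8148

Var(C) = 2²·10² + 3.1² + 3²·18.6² + 2·[2·10·3.1·0.52 + 6·10·18.6·0.35 + 3·3.1·18.6·0.09] = 3523.25 + 876.816 = 4400.07.
Because errors are independent across components, Cov(Tᵢ,Tⱼ) = Cov(Xᵢ,Xⱼ); the off-diagonal part of the true-score variance is the same as above.
True-score variance = [2²·10²·0.68 + 3.1²·0.79 + 3²·18.6²·0.78] + 876.816 = 2708.23 + 876.816 = 3585.05.
Reliability = 3585.05 / 4400.07 = 0.8148.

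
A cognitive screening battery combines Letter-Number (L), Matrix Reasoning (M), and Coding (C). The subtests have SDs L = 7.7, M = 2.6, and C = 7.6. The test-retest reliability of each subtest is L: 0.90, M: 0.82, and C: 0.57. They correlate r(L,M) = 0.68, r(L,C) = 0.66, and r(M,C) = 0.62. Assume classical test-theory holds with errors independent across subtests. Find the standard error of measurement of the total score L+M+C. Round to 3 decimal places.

Var(total) = 123.81 + 128.976 = 252.786.
True-score variance = 91.8274 + 128.976 = 220.803, so reliability = 0.8735.
Error variance = 252.786 − 220.803 = 31.9826; SEM = √31.9826 = 5.655.

5.655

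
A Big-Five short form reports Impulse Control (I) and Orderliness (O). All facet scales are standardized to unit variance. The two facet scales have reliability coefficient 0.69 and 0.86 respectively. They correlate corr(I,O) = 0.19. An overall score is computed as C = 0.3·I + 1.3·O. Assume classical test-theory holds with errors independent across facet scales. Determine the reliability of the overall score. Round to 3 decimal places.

0.863

Var(C) = 0.3² + 1.3² + 2·[0.39·0.19] = 1.78 + 0.1482 = 1.9282.
With uncorrelated errors the cross-covariances are all true-score covariance, so they carry over unchanged; only the diagonal terms shrink to ρᵢσᵢ².
True-score variance = [0.3²·0.69 + 1.3²·0.86] + 0.1482 = 1.5155 + 0.1482 = 1.6637.
Reliability = 1.6637 / 1.9282 = 0.863.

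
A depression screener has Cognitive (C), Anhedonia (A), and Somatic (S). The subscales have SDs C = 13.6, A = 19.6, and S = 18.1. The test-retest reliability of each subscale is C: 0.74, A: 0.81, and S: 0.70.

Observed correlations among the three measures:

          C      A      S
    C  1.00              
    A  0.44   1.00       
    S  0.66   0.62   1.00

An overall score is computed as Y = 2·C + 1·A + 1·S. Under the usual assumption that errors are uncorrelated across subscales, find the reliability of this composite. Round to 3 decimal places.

Var(Y) = 2²·13.6² + 19.6² + 18.1² + 2·[2·13.6·19.6·0.44 + 2·13.6·18.1·0.66 + 19.6·18.1·0.62] = 1451.61 + 1558.91 = 3010.52.
Because errors are independent across components, Cov(Tᵢ,Tⱼ) = Cov(Xᵢ,Xⱼ); the off-diagonal part of the true-score variance is the same as above.
True-score variance = [2²·13.6²·0.74 + 19.6²·0.81 + 18.1²·0.70] + 1558.91 = 1087.98 + 1558.91 = 2646.89.
Reliability = 2646.89 / 3010.52 = 0.879.

0.879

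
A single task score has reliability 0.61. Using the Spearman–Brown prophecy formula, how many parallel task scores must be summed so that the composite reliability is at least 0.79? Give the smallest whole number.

k ≥ ρ*(1−ρ₁)/(ρ₁(1−ρ*)) = 0.79·0.39 / (0.61·0.21) = 2.405.
Smallest integer k = 3.

3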